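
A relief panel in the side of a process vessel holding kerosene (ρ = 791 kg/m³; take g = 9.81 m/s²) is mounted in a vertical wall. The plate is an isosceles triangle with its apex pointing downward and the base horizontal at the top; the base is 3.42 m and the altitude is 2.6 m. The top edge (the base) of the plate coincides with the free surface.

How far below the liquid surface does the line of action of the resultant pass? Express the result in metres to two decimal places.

γ = ρg = 791 × 9.81 / 1000 = 7.75971 kN/m³.
With the apex down, the centroid sits h/3 = 2.6/3 = 0.866667 m below the base (the top edge), so the centroid depth is h_c = 0.866667 m.
A = ½ × 3.42 × 2.6 = 4.446 m².
Resultant F = γ·h_c·A = 7.75971 × 0.866667 × 4.446 = 29.8997 kN.
I_c = b·h³/36 = 3.42 × 2.6³/36 = 1.66972 m⁴.
Centre of pressure: y_p = y_c + I_c/(y_c·A) = 0.866667 + 1.66972/(0.866667 × 4.446) = 0.866667 + 0.433333 = 1.3 m along the plane.

h_p = 1.30 m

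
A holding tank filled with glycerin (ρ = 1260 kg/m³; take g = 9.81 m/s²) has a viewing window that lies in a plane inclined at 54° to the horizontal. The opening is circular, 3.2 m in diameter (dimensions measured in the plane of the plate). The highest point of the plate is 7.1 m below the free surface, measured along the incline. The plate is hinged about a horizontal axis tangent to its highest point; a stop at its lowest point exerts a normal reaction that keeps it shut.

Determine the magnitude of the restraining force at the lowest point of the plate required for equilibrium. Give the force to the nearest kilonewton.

γ = ρg = 1260 × 9.81 / 1000 = 12.3606 kN/m³.
Let θ = 54° be the plate's angle to the horizontal; measure y along the incline from where the plane meets the free surface. Vertical depth h = y·sinθ with sinθ = 0.809017.
The centroid is at the centre, 1.6 m below the top of the plate, so y_c = 7.1 + 1.6 = 8.7 m and h_c = 8.7 × 0.809017 = 7.03845 m.
A = π(1.6)² = 8.04248 m².
Resultant F = γ·h_c·A = 12.3606 × 7.03845 × 8.04248 = 699.691 kN.
I_c = πr⁴/4 = π × 1.6⁴/4 = 5.14719 m⁴.
Centre of pressure: y_p = y_c + I_c/(y_c·A) = 8.7 + 5.14719/(8.7 × 8.04248) = 8.7 + 0.0735633 = 8.77356 m along the plane.
The resultant acts 1.6 + 0.0735633 = 1.67356 m (along the plate) below the hinge at the top edge, so the moment about the hinge is M = F × 1.67356 = 699.691 × 1.67356 = 1170.97 kN·m.
A normal force at the bottom, 3.2 m from the hinge, must supply this moment: P = 1170.97/3.2 = 365.928 kN.

P ≈ 366 kN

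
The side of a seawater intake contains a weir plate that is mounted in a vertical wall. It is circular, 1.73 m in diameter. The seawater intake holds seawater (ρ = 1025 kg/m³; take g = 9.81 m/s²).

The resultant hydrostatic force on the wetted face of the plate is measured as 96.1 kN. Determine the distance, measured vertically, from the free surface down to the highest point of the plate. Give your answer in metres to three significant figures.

d_top ≈ 3.20 m

γ = ρg = 1025 × 9.81 / 1000 = 10.05525 kN/m³.
A = π(0.865)² = 2.35062 m².
From F = γ·h_c·A, the centroid depth is h_c = 96.1/(10.05525 × 2.35062) = 4.06582 m.
The centroid is at the centre, 0.865 m below the top of the plate, so the highest point sits at h_top = 4.06582 − 0.865 = 3.20082 m below the surface.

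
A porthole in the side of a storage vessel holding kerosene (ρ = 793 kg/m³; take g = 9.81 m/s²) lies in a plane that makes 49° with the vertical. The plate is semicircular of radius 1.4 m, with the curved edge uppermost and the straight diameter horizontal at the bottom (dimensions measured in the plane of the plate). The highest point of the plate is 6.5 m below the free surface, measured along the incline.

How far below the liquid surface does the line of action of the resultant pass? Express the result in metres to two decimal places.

γ = ρg = 793 × 9.81 / 1000 = 7.77933 kN/m³.
The plate makes 49° with the vertical, i.e. θ = 90° − 49° = 41° to the horizontal. Measuring y along the incline from the free-surface line, vertical depth h = y·sinθ with sinθ = 0.656059.
The centroid lies 4r/(3π) = 0.594178 m above the diameter, so r − 4r/(3π) = 1.4 − 0.594178 = 0.805822 m below the topmost point, so y_c = 6.5 + 0.805822 = 7.30582 m and h_c = 7.30582 × 0.656059 = 4.79305 m.
A = πr²/2 = π × 1.4²/2 = 3.07876 m².
Resultant F = γ·h_c·A = 7.77933 × 4.79305 × 3.07876 = 114.797 kN.
I_c = (π/8 − 8/(9π))·r⁴ = 0.109757 × 1.4⁴ = 0.421642 m⁴.
Centre of pressure: y_p = y_c + I_c/(y_c·A) = 7.30582 + 0.421642/(7.30582 × 3.07876) = 7.30582 + 0.0187456 = 7.32457 m along the plane.
Vertically, h_p = y_p·sinθ = 7.32457 × 0.656059 = 4.80535 m.

h_p = 4.81 m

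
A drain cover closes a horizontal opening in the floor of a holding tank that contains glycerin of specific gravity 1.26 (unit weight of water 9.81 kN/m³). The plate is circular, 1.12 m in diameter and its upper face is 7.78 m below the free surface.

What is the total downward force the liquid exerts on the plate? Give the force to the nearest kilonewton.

γ = 1.26 × 9.81 = 12.3606 kN/m³.
The plate is horizontal, so pressure is uniform at p = γ·h = 12.3606 × 7.78 = 96.1655 kN/m².
A = π(0.56)² = 0.985203 m².
F = p·A = 96.1655 × 0.985203 = 94.7425 kN.

F ≈ 95 kN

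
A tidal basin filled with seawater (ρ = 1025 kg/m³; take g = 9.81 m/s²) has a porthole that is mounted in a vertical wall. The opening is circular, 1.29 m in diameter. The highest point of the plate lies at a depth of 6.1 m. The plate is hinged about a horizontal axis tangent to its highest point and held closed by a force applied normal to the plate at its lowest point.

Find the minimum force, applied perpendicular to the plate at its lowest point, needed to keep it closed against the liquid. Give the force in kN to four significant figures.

P ≈ 45.38 kN

γ = ρg = 1025 × 9.81 / 1000 = 10.05525 kN/m³.
The centroid is at the centre, 0.645 m below the top of the plate, so the centroid depth is h_c = 6.1 + 0.645 = 6.745 m.
A = π(0.645)² = 1.30698 m².
Resultant F = γ·h_c·A = 10.05525 × 6.745 × 1.30698 = 88.6429 kN.
I_c = πr⁴/4 = π × 0.645⁴/4 = 0.135934 m⁴.
Centre of pressure: y_p = y_c + I_c/(y_c·A) = 6.745 + 0.135934/(6.745 × 1.30698) = 6.745 + 0.0154197 = 6.76042 m along the plane.
The resultant acts 0.645 + 0.0154197 = 0.66042 m (along the plate) below the hinge at the top edge, so the moment about the hinge is M = F × 0.66042 = 88.6429 × 0.66042 = 58.5415 kN·m.
A normal force at the bottom, 1.29 m from the hinge, must supply this moment: P = 58.5415/1.29 = 45.381 kN.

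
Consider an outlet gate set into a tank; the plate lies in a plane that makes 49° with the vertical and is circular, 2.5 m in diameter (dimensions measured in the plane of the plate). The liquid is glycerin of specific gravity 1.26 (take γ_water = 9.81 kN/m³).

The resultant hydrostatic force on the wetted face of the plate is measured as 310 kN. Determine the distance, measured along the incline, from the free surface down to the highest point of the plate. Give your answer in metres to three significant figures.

γ = 1.26 × 9.81 = 12.3606 kN/m³.
A = π(1.25)² = 4.90874 m².
From F = γ·h_c·A, the centroid depth is h_c = 310/(12.3606 × 4.90874) = 5.10919 m.
The plate makes 49° with the vertical, i.e. θ = 90° − 49° = 41° to the horizontal. Measuring y along the incline from the free-surface line, vertical depth h = y·sinθ with sinθ = 0.656059.
Along the incline, y_c = h_c/sinθ = 5.10919/0.656059 = 7.7877 m.
The centroid is at the centre, 1.25 m below the top of the plate, so the highest point sits at y_top = 7.7877 − 1.25 = 6.5377 m along the incline.

y_top ≈ 6.54 m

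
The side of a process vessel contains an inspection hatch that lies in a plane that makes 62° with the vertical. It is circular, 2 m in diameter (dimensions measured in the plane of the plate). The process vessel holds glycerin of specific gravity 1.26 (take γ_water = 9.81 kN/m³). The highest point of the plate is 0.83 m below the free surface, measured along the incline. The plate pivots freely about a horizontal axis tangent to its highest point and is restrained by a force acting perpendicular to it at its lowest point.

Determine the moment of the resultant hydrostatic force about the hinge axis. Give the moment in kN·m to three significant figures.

M ≈ 37.9 kN·m

γ = 1.26 × 9.81 = 12.3606 kN/m³.
The plate makes 62° with the vertical, i.e. θ = 90° − 62° = 28° to the horizontal. Measuring y along the incline from the free-surface line, vertical depth h = y·sinθ with sinθ = 0.469472.
The centroid is at the centre, 1 m below the top of the plate, so y_c = 0.83 + 1 = 1.83 m and h_c = 1.83 × 0.469472 = 0.859134 m.
A = π(1)² = 3.14159 m².
Resultant F = γ·h_c·A = 12.3606 × 0.859134 × 3.14159 = 33.3618 kN.
I_c = πr⁴/4 = π × 1⁴/4 = 0.785398 m⁴.
Centre of pressure: y_p = y_c + I_c/(y_c·A) = 1.83 + 0.785398/(1.83 × 3.14159) = 1.83 + 0.136612 = 1.96661 m along the plane.
The resultant acts 1 + 0.136612 = 1.13661 m (along the plate) below the hinge at the top edge, so the moment about the hinge is M = F × 1.13661 = 33.3618 × 1.13661 = 37.9194 kN·m.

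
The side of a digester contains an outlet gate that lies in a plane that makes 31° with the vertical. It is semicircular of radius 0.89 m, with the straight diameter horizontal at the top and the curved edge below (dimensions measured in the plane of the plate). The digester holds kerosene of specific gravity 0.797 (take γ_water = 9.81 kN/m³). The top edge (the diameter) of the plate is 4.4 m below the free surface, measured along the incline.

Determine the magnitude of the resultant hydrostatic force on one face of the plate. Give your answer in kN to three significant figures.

F ≈ 39.8 kN

γ = 0.797 × 9.81 = 7.81857 kN/m³.
The plate makes 31° with the vertical, i.e. θ = 90° − 31° = 59° to the horizontal. Measuring y along the incline from the free-surface line, vertical depth h = y·sinθ with sinθ = 0.857167.
The centroid of a semicircle lies 4r/(3π) = 0.377728 m from the diameter, here below the top edge, so y_c = 4.4 + 0.377728 = 4.77773 m and h_c = 4.77773 × 0.857167 = 4.09531 m.
A = πr²/2 = π × 0.89²/2 = 1.24423 m².
Resultant F = γ·h_c·A = 7.81857 × 4.09531 × 1.24423 = 39.8396 kN.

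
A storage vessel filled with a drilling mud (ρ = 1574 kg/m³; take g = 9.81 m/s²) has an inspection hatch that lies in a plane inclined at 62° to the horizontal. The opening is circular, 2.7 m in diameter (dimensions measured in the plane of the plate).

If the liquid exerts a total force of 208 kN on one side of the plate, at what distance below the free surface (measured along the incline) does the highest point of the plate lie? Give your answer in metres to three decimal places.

y_top ≈ 1.315 m

γ = ρg = 1574 × 9.81 / 1000 = 15.44094 kN/m³.
A = π(1.35)² = 5.72555 m².
From F = γ·h_c·A, the centroid depth is h_c = 208/(15.44094 × 5.72555) = 2.35273 m.
Let θ = 62° be the plate's angle to the horizontal; measure y along the incline from where the plane meets the free surface. Vertical depth h = y·sinθ with sinθ = 0.882948.
Along the incline, y_c = h_c/sinθ = 2.35273/0.882948 = 2.66463 m.
The centroid is at the centre, 1.35 m below the top of the plate, so the highest point sits at y_top = 2.66463 − 1.35 = 1.31463 m along the incline.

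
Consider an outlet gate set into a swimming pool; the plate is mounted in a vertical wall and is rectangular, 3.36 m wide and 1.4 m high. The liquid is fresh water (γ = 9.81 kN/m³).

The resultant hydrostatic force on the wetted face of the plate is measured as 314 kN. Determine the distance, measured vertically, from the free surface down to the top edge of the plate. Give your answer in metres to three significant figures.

γ = 9.81 kN/m³.
A = 3.36 × 1.4 = 4.704 m².
From F = γ·h_c·A, the centroid depth is h_c = 314/(9.81 × 4.704) = 6.80445 m.
The centroid lies 1.4/2 = 0.7 m below the top edge, so the top edge sits at h_top = 6.80445 − 0.7 = 6.10445 m below the surface.

d_top ≈ 6.10 m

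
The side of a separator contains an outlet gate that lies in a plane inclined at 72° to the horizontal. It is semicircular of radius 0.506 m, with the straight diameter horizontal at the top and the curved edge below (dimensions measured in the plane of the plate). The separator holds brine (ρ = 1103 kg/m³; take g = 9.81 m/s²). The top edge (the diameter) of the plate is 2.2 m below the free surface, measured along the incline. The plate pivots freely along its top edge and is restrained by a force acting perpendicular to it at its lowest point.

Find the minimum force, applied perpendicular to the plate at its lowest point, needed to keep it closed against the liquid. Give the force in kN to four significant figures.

γ = ρg = 1103 × 9.81 / 1000 = 10.82043 kN/m³.
Let θ = 72° be the plate's angle to the horizontal; measure y along the incline from where the plane meets the free surface. Vertical depth h = y·sinθ with sinθ = 0.951057.
The centroid of a semicircle lies 4r/(3π) = 0.214753 m from the diameter, here below the top edge, so y_c = 2.2 + 0.214753 = 2.41475 m and h_c = 2.41475 × 0.951057 = 2.29656 m.
A = πr²/2 = π × 0.506²/2 = 0.40218 m².
Resultant F = γ·h_c·A = 10.82043 × 2.29656 × 0.40218 = 9.99408 kN.
I_c = (π/8 − 8/(9π))·r⁴ = 0.109757 × 0.506⁴ = 0.00719506 m⁴.
Centre of pressure: y_p = y_c + I_c/(y_c·A) = 2.41475 + 0.00719506/(2.41475 × 0.40218) = 2.41475 + 0.0074087 = 2.42216 m along the plane.
The resultant acts 0.214753 + 0.0074087 = 0.222162 m (along the plate) below the hinge at the top edge, so the moment about the hinge is M = F × 0.222162 = 9.99408 × 0.222162 = 2.2203 kN·m.
A normal force at the bottom, 0.506 m from the hinge, must supply this moment: P = 2.2203/0.506 = 4.38794 kN.

P ≈ 4.388 kN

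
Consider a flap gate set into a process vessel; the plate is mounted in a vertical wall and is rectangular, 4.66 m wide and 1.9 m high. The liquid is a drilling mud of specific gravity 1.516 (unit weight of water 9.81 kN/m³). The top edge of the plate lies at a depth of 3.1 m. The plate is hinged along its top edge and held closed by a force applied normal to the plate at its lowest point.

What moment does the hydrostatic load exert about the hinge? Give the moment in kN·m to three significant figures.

γ = 1.516 × 9.81 = 14.87196 kN/m³.
The centroid lies 1.9/2 = 0.95 m below the top edge, so the centroid depth is h_c = 3.1 + 0.95 = 4.05 m.
A = 4.66 × 1.9 = 8.854 m².
Resultant F = γ·h_c·A = 14.87196 × 4.05 × 8.854 = 533.289 kN.
I_c = b·h³/12 = 4.66 × 1.9³/12 = 2.66358 m⁴.
Centre of pressure: y_p = y_c + I_c/(y_c·A) = 4.05 + 2.66358/(4.05 × 8.854) = 4.05 + 0.0742799 = 4.12428 m along the plane.
The resultant acts 0.95 + 0.0742799 = 1.02428 m (along the plate) below the hinge at the top edge, so the moment about the hinge is M = F × 1.02428 = 533.289 × 1.02428 = 546.237 kN·m.

M ≈ 546 kN·m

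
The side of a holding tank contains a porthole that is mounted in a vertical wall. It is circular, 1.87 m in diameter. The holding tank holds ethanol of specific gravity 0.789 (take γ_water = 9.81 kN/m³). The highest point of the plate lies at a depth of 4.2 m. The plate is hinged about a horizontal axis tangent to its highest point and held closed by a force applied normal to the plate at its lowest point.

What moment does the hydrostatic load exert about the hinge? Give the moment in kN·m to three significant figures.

M ≈ 107 kN·m

γ = 0.789 × 9.81 = 7.74009 kN/m³.
The centroid is at the centre, 0.935 m below the top of the plate, so the centroid depth is h_c = 4.2 + 0.935 = 5.135 m.
A = π(0.935)² = 2.74646 m².
Resultant F = γ·h_c·A = 7.74009 × 5.135 × 2.74646 = 109.159 kN.
I_c = πr⁴/4 = π × 0.935⁴/4 = 0.600256 m⁴.
Centre of pressure: y_p = y_c + I_c/(y_c·A) = 5.135 + 0.600256/(5.135 × 2.74646) = 5.135 + 0.0425621 = 5.17756 m along the plane.
The resultant acts 0.935 + 0.0425621 = 0.977562 m (along the plate) below the hinge at the top edge, so the moment about the hinge is M = F × 0.977562 = 109.159 × 0.977562 = 106.71 kN·m.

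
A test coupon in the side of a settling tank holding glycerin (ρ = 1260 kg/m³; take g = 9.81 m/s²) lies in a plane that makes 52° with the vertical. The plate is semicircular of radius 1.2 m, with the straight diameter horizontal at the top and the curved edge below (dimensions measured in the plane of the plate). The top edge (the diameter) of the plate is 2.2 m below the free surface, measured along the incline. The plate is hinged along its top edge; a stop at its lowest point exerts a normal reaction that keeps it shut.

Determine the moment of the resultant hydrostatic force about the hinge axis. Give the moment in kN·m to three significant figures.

M ≈ 25.5 kN·m

γ = ρg = 1260 × 9.81 / 1000 = 12.3606 kN/m³.
The plate makes 52° with the vertical, i.e. θ = 90° − 52° = 38° to the horizontal. Measuring y along the incline from the free-surface line, vertical depth h = y·sinθ with sinθ = 0.615661.
The centroid of a semicircle lies 4r/(3π) = 0.509296 m from the diameter, here below the top edge, so y_c = 2.2 + 0.509296 = 2.7093 m and h_c = 2.7093 × 0.615661 = 1.66801 m.
A = πr²/2 = π × 1.2²/2 = 2.26195 m².
Resultant F = γ·h_c·A = 12.3606 × 1.66801 × 2.26195 = 46.636 kN.
I_c = (π/8 − 8/(9π))·r⁴ = 0.109757 × 1.2⁴ = 0.227592 m⁴.
Centre of pressure: y_p = y_c + I_c/(y_c·A) = 2.7093 + 0.227592/(2.7093 × 2.26195) = 2.7093 + 0.0371379 = 2.74644 m along the plane.
The resultant acts 0.509296 + 0.0371379 = 0.546434 m (along the plate) below the hinge at the top edge, so the moment about the hinge is M = F × 0.546434 = 46.636 × 0.546434 = 25.4835 kN·m.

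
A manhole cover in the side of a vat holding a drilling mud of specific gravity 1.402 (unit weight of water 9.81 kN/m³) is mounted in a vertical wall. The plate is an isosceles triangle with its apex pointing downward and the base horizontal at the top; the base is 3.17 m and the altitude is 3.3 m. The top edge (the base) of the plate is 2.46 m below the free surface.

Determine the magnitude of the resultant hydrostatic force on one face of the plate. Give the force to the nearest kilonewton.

F ≈ 256 kN

γ = 1.402 × 9.81 = 13.75362 kN/m³.
With the apex down, the centroid sits h/3 = 3.3/3 = 1.1 m below the base (the top edge), so the centroid depth is h_c = 2.46 + 1.1 = 3.56 m.
A = ½ × 3.17 × 3.3 = 5.2305 m².
Resultant F = γ·h_c·A = 13.75362 × 3.56 × 5.2305 = 256.1 kN.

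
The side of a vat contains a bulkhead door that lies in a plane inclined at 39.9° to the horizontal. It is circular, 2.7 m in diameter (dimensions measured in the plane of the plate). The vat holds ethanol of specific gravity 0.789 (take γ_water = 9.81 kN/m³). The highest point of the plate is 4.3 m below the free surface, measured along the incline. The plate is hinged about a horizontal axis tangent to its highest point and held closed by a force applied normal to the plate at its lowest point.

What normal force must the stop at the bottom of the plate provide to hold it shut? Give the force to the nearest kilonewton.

P ≈ 85 kN

γ = 0.789 × 9.81 = 7.74009 kN/m³.
Let θ = 39.9° be the plate's angle to the horizontal; measure y along the incline from where the plane meets the free surface. Vertical depth h = y·sinθ with sinθ = 0.641450.
The centroid is at the centre, 1.35 m below the top of the plate, so y_c = 4.3 + 1.35 = 5.65 m and h_c = 5.65 × 0.641450 = 3.62419 m.
A = π(1.35)² = 5.72555 m².
Resultant F = γ·h_c·A = 7.74009 × 3.62419 × 5.72555 = 160.611 kN.
I_c = πr⁴/4 = π × 1.35⁴/4 = 2.6087 m⁴.
Centre of pressure: y_p = y_c + I_c/(y_c·A) = 5.65 + 2.6087/(5.65 × 5.72555) = 5.65 + 0.0806415 = 5.73064 m along the plane.
The resultant acts 1.35 + 0.0806415 = 1.43064 m (along the plate) below the hinge at the top edge, so the moment about the hinge is M = F × 1.43064 = 160.611 × 1.43064 = 229.777 kN·m.
A normal force at the bottom, 2.7 m from the hinge, must supply this moment: P = 229.777/2.7 = 85.1026 kN.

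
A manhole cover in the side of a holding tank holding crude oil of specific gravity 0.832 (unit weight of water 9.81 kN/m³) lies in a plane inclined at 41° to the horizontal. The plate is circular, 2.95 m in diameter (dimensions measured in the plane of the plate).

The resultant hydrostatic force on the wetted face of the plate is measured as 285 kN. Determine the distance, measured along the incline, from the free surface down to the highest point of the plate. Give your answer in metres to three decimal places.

y_top ≈ 6.312 m

γ = 0.832 × 9.81 = 8.16192 kN/m³.
A = π(1.475)² = 6.83493 m².
From F = γ·h_c·A, the centroid depth is h_c = 285/(8.16192 × 6.83493) = 5.10879 m.
Let θ = 41° be the plate's angle to the horizontal; measure y along the incline from where the plane meets the free surface. Vertical depth h = y·sinθ with sinθ = 0.656059.
Along the incline, y_c = h_c/sinθ = 5.10879/0.656059 = 7.78709 m.
The centroid is at the centre, 1.475 m below the top of the plate, so the highest point sits at y_top = 7.78709 − 1.475 = 6.31209 m along the incline.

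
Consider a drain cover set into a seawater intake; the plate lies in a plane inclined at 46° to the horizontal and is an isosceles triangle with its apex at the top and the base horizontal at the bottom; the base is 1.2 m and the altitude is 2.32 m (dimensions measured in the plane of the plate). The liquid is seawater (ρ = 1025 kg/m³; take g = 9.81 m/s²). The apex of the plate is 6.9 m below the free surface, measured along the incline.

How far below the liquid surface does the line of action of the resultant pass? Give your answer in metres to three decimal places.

γ = ρg = 1025 × 9.81 / 1000 = 10.05525 kN/m³.
Let θ = 46° be the plate's angle to the horizontal; measure y along the incline from where the plane meets the free surface. Vertical depth h = y·sinθ with sinθ = 0.719340.
With the apex up, the centroid sits 2h/3 = 2 × 2.32/3 = 1.54667 m below the apex, so y_c = 6.9 + 1.54667 = 8.44667 m and h_c = 8.44667 × 0.719340 = 6.07603 m.
A = ½ × 1.2 × 2.32 = 1.392 m².
Resultant F = γ·h_c·A = 10.05525 × 6.07603 × 1.392 = 85.0456 kN.
I_c = b·h³/36 = 1.2 × 2.32³/36 = 0.416239 m⁴.
Centre of pressure: y_p = y_c + I_c/(y_c·A) = 8.44667 + 0.416239/(8.44667 × 1.392) = 8.44667 + 0.0354012 = 8.48207 m along the plane.
Vertically, h_p = y_p·sinθ = 8.48207 × 0.719340 = 6.10149 m.

h_p = 6.101 m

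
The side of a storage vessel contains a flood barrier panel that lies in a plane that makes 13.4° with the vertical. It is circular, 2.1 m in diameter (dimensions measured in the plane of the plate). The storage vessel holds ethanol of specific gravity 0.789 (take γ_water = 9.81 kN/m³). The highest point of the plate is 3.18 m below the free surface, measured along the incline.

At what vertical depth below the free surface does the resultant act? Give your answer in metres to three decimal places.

h_p = 4.178 m

γ = 0.789 × 9.81 = 7.74009 kN/m³.
The plate makes 13.4° with the vertical, i.e. θ = 90° − 13.4° = 76.6° to the horizontal. Measuring y along the incline from the free-surface line, vertical depth h = y·sinθ with sinθ = 0.972776.
The centroid is at the centre, 1.05 m below the top of the plate, so y_c = 3.18 + 1.05 = 4.23 m and h_c = 4.23 × 0.972776 = 4.11484 m.
A = π(1.05)² = 3.46361 m².
Resultant F = γ·h_c·A = 7.74009 × 4.11484 × 3.46361 = 110.313 kN.
I_c = πr⁴/4 = π × 1.05⁴/4 = 0.954656 m⁴.
Centre of pressure: y_p = y_c + I_c/(y_c·A) = 4.23 + 0.954656/(4.23 × 3.46361) = 4.23 + 0.0651595 = 4.29516 m along the plane.
Vertically, h_p = y_p·sinθ = 4.29516 × 0.972776 = 4.17823 m.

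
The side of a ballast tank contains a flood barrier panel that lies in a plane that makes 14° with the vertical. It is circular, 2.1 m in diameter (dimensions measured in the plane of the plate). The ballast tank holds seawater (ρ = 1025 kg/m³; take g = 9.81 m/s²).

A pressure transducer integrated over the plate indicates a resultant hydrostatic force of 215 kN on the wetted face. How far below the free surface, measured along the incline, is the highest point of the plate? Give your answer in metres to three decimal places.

γ = ρg = 1025 × 9.81 / 1000 = 10.05525 kN/m³.
A = π(1.05)² = 3.46361 m².
From F = γ·h_c·A, the centroid depth is h_c = 215/(10.05525 × 3.46361) = 6.17329 m.
The plate makes 14° with the vertical, i.e. θ = 90° − 14° = 76° to the horizontal. Measuring y along the incline from the free-surface line, vertical depth h = y·sinθ with sinθ = 0.970296.
Along the incline, y_c = h_c/sinθ = 6.17329/0.970296 = 6.36228 m.
The centroid is at the centre, 1.05 m below the top of the plate, so the highest point sits at y_top = 6.36228 − 1.05 = 5.31228 m along the incline.

y_top ≈ 5.312 m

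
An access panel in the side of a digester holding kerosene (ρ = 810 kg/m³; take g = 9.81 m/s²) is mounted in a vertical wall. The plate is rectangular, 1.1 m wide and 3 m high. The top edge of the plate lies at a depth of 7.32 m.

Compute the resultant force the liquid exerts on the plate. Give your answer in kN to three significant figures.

F ≈ 231 kN

γ = ρg = 810 × 9.81 / 1000 = 7.9461 kN/m³.
The centroid lies 3/2 = 1.5 m below the top edge, so the centroid depth is h_c = 7.32 + 1.5 = 8.82 m.
A = 1.1 × 3 = 3.3 m².
Resultant F = γ·h_c·A = 7.9461 × 8.82 × 3.3 = 231.279 kN.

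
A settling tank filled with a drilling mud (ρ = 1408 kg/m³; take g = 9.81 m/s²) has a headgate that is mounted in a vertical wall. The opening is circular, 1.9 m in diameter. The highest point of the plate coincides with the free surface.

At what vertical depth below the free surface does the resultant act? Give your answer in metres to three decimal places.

h_p = 1.188 m

γ = ρg = 1408 × 9.81 / 1000 = 13.81248 kN/m³.
The centroid is at the centre, 0.95 m below the top of the plate, so the centroid depth is h_c = 0.95 m.
A = π(0.95)² = 2.83529 m².
Resultant F = γ·h_c·A = 13.81248 × 0.95 × 2.83529 = 37.2043 kN.
I_c = πr⁴/4 = π × 0.95⁴/4 = 0.639712 m⁴.
Centre of pressure: y_p = y_c + I_c/(y_c·A) = 0.95 + 0.639712/(0.95 × 2.83529) = 0.95 + 0.2375 = 1.1875 m along the plane.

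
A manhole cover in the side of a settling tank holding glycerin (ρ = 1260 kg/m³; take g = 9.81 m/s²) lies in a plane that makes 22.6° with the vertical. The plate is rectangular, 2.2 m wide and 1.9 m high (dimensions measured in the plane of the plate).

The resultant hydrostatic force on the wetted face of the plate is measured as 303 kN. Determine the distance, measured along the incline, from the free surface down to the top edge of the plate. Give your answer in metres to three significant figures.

y_top ≈ 5.40 m

γ = ρg = 1260 × 9.81 / 1000 = 12.3606 kN/m³.
A = 2.2 × 1.9 = 4.18 m².
From F = γ·h_c·A, the centroid depth is h_c = 303/(12.3606 × 4.18) = 5.86444 m.
The plate makes 22.6° with the vertical, i.e. θ = 90° − 22.6° = 67.4° to the horizontal. Measuring y along the incline from the free-surface line, vertical depth h = y·sinθ with sinθ = 0.923210.
Along the incline, y_c = h_c/sinθ = 5.86444/0.923210 = 6.35223 m.
The centroid lies 1.9/2 = 0.95 m below the top edge, so the top edge sits at y_top = 6.35223 − 0.95 = 5.40223 m along the incline.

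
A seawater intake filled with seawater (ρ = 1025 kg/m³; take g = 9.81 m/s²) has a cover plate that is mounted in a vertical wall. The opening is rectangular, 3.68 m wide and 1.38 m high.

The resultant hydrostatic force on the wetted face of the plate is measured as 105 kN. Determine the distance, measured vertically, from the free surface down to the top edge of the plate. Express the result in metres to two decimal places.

γ = ρg = 1025 × 9.81 / 1000 = 10.05525 kN/m³.
A = 3.68 × 1.38 = 5.0784 m².
From F = γ·h_c·A, the centroid depth is h_c = 105/(10.05525 × 5.0784) = 2.05622 m.
The centroid lies 1.38/2 = 0.69 m below the top edge, so the top edge sits at h_top = 2.05622 − 0.69 = 1.36622 m below the surface.

d_top ≈ 1.37 m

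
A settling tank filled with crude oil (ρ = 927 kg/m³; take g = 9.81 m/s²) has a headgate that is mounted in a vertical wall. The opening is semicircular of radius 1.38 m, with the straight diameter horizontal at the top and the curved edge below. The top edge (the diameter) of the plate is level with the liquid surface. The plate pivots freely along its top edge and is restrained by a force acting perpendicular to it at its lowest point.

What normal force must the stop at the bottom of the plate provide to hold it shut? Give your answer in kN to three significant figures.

P ≈ 9.39 kN

γ = ρg = 927 × 9.81 / 1000 = 9.09387 kN/m³.
The centroid of a semicircle lies 4r/(3π) = 0.58569 m from the diameter, here below the top edge, so the centroid depth is h_c = 0.58569 m.
A = πr²/2 = π × 1.38²/2 = 2.99142 m².
Resultant F = γ·h_c·A = 9.09387 × 0.58569 × 2.99142 = 15.9329 kN.
I_c = (π/8 − 8/(9π))·r⁴ = 0.109757 × 1.38⁴ = 0.39806 m⁴.
Centre of pressure: y_p = y_c + I_c/(y_c·A) = 0.58569 + 0.39806/(0.58569 × 2.99142) = 0.58569 + 0.227197 = 0.812887 m along the plane.
The resultant acts 0.58569 + 0.227197 = 0.812887 m (along the plate) below the hinge at the top edge, so the moment about the hinge is M = F × 0.812887 = 15.9329 × 0.812887 = 12.9516 kN·m.
A normal force at the bottom, 1.38 m from the hinge, must supply this moment: P = 12.9516/1.38 = 9.38522 kN.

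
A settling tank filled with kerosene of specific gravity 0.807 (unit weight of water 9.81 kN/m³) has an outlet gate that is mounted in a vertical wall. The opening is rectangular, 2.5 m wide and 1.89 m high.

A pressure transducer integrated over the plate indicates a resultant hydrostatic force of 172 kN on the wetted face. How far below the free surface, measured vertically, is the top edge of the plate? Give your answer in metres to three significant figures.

γ = 0.807 × 9.81 = 7.91667 kN/m³.
A = 2.5 × 1.89 = 4.725 m².
From F = γ·h_c·A, the centroid depth is h_c = 172/(7.91667 × 4.725) = 4.59816 m.
The centroid lies 1.89/2 = 0.945 m below the top edge, so the top edge sits at h_top = 4.59816 − 0.945 = 3.65316 m below the surface.

d_top ≈ 3.65 m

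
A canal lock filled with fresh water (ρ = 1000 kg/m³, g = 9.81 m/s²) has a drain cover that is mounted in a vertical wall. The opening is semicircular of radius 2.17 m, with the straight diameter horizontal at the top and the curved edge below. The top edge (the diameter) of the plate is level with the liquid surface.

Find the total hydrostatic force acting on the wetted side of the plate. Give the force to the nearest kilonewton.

γ = ρg = 1000 × 9.81 = 9810 N/m³ = 9.81 kN/m³.
The centroid of a semicircle lies 4r/(3π) = 0.920977 m from the diameter, here below the top edge, so the centroid depth is h_c = 0.920977 m.
A = πr²/2 = π × 2.17²/2 = 7.39672 m².
Resultant F = γ·h_c·A = 9.81 × 0.920977 × 7.39672 = 66.8278 kN.

F ≈ 67 kN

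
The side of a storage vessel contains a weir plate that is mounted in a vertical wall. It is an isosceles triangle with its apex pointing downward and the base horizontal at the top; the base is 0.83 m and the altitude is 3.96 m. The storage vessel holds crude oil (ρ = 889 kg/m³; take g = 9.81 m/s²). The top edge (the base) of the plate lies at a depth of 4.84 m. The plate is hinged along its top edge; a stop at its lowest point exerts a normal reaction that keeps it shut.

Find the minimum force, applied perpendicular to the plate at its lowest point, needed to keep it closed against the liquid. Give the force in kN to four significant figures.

P ≈ 32.58 kN

γ = ρg = 889 × 9.81 / 1000 = 8.72109 kN/m³.
With the apex down, the centroid sits h/3 = 3.96/3 = 1.32 m below the base (the top edge), so the centroid depth is h_c = 4.84 + 1.32 = 6.16 m.
A = ½ × 0.83 × 3.96 = 1.6434 m².
Resultant F = γ·h_c·A = 8.72109 × 6.16 × 1.6434 = 88.2866 kN.
I_c = b·h³/36 = 0.83 × 3.96³/36 = 1.43173 m⁴.
Centre of pressure: y_p = y_c + I_c/(y_c·A) = 6.16 + 1.43173/(6.16 × 1.6434) = 6.16 + 0.141429 = 6.30143 m along the plane.
The resultant acts 1.32 + 0.141429 = 1.46143 m (along the plate) below the hinge at the top edge, so the moment about the hinge is M = F × 1.46143 = 88.2866 × 1.46143 = 129.025 kN·m.
A normal force at the bottom, 3.96 m from the hinge, must supply this moment: P = 129.025/3.96 = 32.5821 kN.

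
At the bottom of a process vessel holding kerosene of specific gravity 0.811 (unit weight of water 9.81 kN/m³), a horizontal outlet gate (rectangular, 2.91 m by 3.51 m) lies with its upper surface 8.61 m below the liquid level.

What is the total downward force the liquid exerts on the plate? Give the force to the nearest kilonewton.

F ≈ 700 kN

γ = 0.811 × 9.81 = 7.95591 kN/m³.
The plate is horizontal, so pressure is uniform at p = γ·h = 7.95591 × 8.61 = 68.5004 kN/m².
A = 2.91 × 3.51 = 10.2141 m².
F = p·A = 68.5004 × 10.2141 = 699.67 kN.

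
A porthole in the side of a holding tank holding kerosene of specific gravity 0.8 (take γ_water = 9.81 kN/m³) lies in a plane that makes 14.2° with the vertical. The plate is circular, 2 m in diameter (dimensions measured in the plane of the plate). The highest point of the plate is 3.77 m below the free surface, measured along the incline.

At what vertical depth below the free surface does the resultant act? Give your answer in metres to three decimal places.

γ = 0.8 × 9.81 = 7.848 kN/m³.
The plate makes 14.2° with the vertical, i.e. θ = 90° − 14.2° = 75.8° to the horizontal. Measuring y along the incline from the free-surface line, vertical depth h = y·sinθ with sinθ = 0.969445.
The centroid is at the centre, 1 m below the top of the plate, so y_c = 3.77 + 1 = 4.77 m and h_c = 4.77 × 0.969445 = 4.62425 m.
A = π(1)² = 3.14159 m².
Resultant F = γ·h_c·A = 7.848 × 4.62425 × 3.14159 = 114.012 kN.
I_c = πr⁴/4 = π × 1⁴/4 = 0.785398 m⁴.
Centre of pressure: y_p = y_c + I_c/(y_c·A) = 4.77 + 0.785398/(4.77 × 3.14159) = 4.77 + 0.0524109 = 4.82241 m along the plane.
Vertically, h_p = y_p·sinθ = 4.82241 × 0.969445 = 4.67506 m.

h_p = 4.675 m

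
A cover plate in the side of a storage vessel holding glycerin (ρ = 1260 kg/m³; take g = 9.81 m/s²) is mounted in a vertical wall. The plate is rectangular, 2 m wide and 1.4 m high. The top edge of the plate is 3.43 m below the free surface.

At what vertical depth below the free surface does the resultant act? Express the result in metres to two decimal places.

γ = ρg = 1260 × 9.81 / 1000 = 12.3606 kN/m³.
The centroid lies 1.4/2 = 0.7 m below the top edge, so the centroid depth is h_c = 3.43 + 0.7 = 4.13 m.
A = 2 × 1.4 = 2.8 m².
Resultant F = γ·h_c·A = 12.3606 × 4.13 × 2.8 = 142.938 kN.
I_c = b·h³/12 = 2 × 1.4³/12 = 0.457333 m⁴.
Centre of pressure: y_p = y_c + I_c/(y_c·A) = 4.13 + 0.457333/(4.13 × 2.8) = 4.13 + 0.039548 = 4.16955 m along the plane.

h_p = 4.17 m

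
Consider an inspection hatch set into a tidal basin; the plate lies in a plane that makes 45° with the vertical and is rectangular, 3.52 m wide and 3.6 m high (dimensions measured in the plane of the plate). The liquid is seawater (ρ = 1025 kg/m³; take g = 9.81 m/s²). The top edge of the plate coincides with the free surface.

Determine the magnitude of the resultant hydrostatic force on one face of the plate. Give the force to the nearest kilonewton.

F ≈ 162 kN

γ = ρg = 1025 × 9.81 / 1000 = 10.05525 kN/m³.
The plate makes 45° with the vertical, i.e. θ = 90° − 45° = 45° to the horizontal. Measuring y along the incline from the free-surface line, vertical depth h = y·sinθ with sinθ = 0.707107.
The centroid lies 3.6/2 = 1.8 m below the top edge, so y_c = 1.8 m and h_c = 1.8 × 0.707107 = 1.27279 m.
A = 3.52 × 3.6 = 12.672 m².
Resultant F = γ·h_c·A = 10.05525 × 1.27279 × 12.672 = 162.179 kN.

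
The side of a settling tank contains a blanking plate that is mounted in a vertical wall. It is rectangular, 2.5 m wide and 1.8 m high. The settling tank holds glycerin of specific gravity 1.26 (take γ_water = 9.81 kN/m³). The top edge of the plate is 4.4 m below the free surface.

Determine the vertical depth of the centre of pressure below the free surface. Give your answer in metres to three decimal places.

h_p = 5.351 m

γ = 1.26 × 9.81 = 12.3606 kN/m³.
The centroid lies 1.8/2 = 0.9 m below the top edge, so the centroid depth is h_c = 4.4 + 0.9 = 5.3 m.
A = 2.5 × 1.8 = 4.5 m².
Resultant F = γ·h_c·A = 12.3606 × 5.3 × 4.5 = 294.8 kN.
I_c = b·h³/12 = 2.5 × 1.8³/12 = 1.215 m⁴.
Centre of pressure: y_p = y_c + I_c/(y_c·A) = 5.3 + 1.215/(5.3 × 4.5) = 5.3 + 0.0509434 = 5.35094 m along the plane.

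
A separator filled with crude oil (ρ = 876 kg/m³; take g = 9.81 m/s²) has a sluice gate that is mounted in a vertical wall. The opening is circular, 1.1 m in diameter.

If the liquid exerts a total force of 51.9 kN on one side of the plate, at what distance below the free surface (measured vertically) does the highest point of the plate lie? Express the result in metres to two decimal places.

d_top ≈ 5.81 m

γ = ρg = 876 × 9.81 / 1000 = 8.59356 kN/m³.
A = π(0.55)² = 0.950332 m².
From F = γ·h_c·A, the centroid depth is h_c = 51.9/(8.59356 × 0.950332) = 6.35505 m.
The centroid is at the centre, 0.55 m below the top of the plate, so the highest point sits at h_top = 6.35505 − 0.55 = 5.80505 m below the surface.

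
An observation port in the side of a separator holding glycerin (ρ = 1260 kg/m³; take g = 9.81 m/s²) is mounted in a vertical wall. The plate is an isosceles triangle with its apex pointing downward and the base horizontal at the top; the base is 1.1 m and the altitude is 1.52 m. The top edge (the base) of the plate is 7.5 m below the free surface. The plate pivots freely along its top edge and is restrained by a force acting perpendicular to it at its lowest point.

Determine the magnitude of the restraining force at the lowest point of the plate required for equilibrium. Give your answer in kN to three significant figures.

P ≈ 28.5 kN

γ = ρg = 1260 × 9.81 / 1000 = 12.3606 kN/m³.
With the apex down, the centroid sits h/3 = 1.52/3 = 0.506667 m below the base (the top edge), so the centroid depth is h_c = 7.5 + 0.506667 = 8.00667 m.
A = ½ × 1.1 × 1.52 = 0.836 m².
Resultant F = γ·h_c·A = 12.3606 × 8.00667 × 0.836 = 82.7366 kN.
I_c = b·h³/36 = 1.1 × 1.52³/36 = 0.107305 m⁴.
Centre of pressure: y_p = y_c + I_c/(y_c·A) = 8.00667 + 0.107305/(8.00667 × 0.836) = 8.00667 + 0.016031 = 8.0227 m along the plane.
The resultant acts 0.506667 + 0.016031 = 0.522698 m (along the plate) below the hinge at the top edge, so the moment about the hinge is M = F × 0.522698 = 82.7366 × 0.522698 = 43.2463 kN·m.
A normal force at the bottom, 1.52 m from the hinge, must supply this moment: P = 43.2463/1.52 = 28.4515 kN.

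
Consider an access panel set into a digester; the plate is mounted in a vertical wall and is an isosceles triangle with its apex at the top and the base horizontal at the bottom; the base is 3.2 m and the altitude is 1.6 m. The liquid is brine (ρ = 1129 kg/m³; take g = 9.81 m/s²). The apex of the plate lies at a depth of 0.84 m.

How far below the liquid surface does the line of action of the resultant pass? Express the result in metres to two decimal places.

γ = ρg = 1129 × 9.81 / 1000 = 11.07549 kN/m³.
With the apex up, the centroid sits 2h/3 = 2 × 1.6/3 = 1.06667 m below the apex, so the centroid depth is h_c = 0.84 + 1.06667 = 1.90667 m.
A = ½ × 3.2 × 1.6 = 2.56 m².
Resultant F = γ·h_c·A = 11.07549 × 1.90667 × 2.56 = 54.0603 kN.
I_c = b·h³/36 = 3.2 × 1.6³/36 = 0.364089 m⁴.
Centre of pressure: y_p = y_c + I_c/(y_c·A) = 1.90667 + 0.364089/(1.90667 × 2.56) = 1.90667 + 0.074592 = 1.98126 m along the plane.

h_p = 1.98 m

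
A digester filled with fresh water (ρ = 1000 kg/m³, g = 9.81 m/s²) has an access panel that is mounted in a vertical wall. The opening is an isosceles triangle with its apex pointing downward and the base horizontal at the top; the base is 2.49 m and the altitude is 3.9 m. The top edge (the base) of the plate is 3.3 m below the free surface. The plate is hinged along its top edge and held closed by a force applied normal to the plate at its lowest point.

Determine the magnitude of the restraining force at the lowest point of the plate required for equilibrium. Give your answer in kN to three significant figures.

γ = ρg = 1000 × 9.81 = 9810 N/m³ = 9.81 kN/m³.
With the apex down, the centroid sits h/3 = 3.9/3 = 1.3 m below the base (the top edge), so the centroid depth is h_c = 3.3 + 1.3 = 4.6 m.
A = ½ × 2.49 × 3.9 = 4.8555 m².
Resultant F = γ·h_c·A = 9.81 × 4.6 × 4.8555 = 219.109 kN.
I_c = b·h³/36 = 2.49 × 3.9³/36 = 4.1029 m⁴.
Centre of pressure: y_p = y_c + I_c/(y_c·A) = 4.6 + 4.1029/(4.6 × 4.8555) = 4.6 + 0.183696 = 4.7837 m along the plane.
The resultant acts 1.3 + 0.183696 = 1.4837 m (along the plate) below the hinge at the top edge, so the moment about the hinge is M = F × 1.4837 = 219.109 × 1.4837 = 325.092 kN·m.
A normal force at the bottom, 3.9 m from the hinge, must supply this moment: P = 325.092/3.9 = 83.3569 kN.

P ≈ 83.4 kN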